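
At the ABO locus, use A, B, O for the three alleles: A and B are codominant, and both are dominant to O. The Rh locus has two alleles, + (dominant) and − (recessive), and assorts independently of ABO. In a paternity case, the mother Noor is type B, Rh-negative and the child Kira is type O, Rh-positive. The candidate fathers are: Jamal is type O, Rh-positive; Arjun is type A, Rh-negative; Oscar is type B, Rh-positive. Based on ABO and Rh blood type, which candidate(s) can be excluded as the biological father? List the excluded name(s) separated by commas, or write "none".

A candidate is excluded only if no genotype consistent with his phenotype could produce a type O, Rh-positive child with a type B, Rh-negative mother.
Arjun (type A, Rh-): no genotype consistent with that phenotype can produce a type-O Rh+ child with a type-B mother.

Arjun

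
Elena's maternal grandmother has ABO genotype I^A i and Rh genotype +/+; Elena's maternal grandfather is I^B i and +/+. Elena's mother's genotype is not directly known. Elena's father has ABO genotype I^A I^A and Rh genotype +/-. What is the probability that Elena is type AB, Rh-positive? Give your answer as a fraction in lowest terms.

1/4

Elena's mother's ABO genotype from I^A i × I^B i: 1/4 I^A I^B, 1/4 I^A i, 1/4 I^B i, 1/4 i i.
Crossing each possibility with the father I^A I^A and summing P(type AB): 1/4·1/2 + 1/4·0 + 1/4·1/2 + 1/4·0 = 1/4.
Similarly for Rh via the mother's Rh distribution: P(Rh+) = 1.
Independent loci: 1/4 × 1 = 1/4.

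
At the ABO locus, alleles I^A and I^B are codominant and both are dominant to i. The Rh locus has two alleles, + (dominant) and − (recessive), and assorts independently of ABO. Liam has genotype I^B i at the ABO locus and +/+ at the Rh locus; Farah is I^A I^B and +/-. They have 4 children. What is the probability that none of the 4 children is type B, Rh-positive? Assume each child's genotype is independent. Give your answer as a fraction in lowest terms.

1/16

ABO cross I^B i × I^A I^B → 1/4 A, 1/2 B, 1/4 AB.
Rh cross +/+ × +/- → 1 Rh+; so P(type B, Rh-positive) = 1/2 × 1 = 1/2 per child.
P(not type B, Rh-positive) = 1/2 for one child; (1/2)^4 = 1/16.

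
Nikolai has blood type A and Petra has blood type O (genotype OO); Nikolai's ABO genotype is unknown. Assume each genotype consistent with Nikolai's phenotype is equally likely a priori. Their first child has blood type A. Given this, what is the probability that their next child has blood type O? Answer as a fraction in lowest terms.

Possible genotypes: Nikolai ∈ {AA, AO}; Petra ∈ {OO}.
Weight each parental genotype pair by prior × P(type-A child):
  AA × OO: posterior weight 2/3; P(next child type O) = 0.
  AO × OO: posterior weight 1/3; P(next child type O) = 1/2.
Weighted sum = 1/6.

1/6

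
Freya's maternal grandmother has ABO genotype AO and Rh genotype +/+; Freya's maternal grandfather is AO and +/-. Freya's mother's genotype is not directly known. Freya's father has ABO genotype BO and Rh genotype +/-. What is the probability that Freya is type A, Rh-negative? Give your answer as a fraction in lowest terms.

Freya's mother's ABO genotype from AO × AO: 1/4 AA, 1/2 AO, 1/4 OO.
Crossing each possibility with the father BO and summing P(type A): 1/4·1/2 + 1/2·1/4 + 1/4·0 = 1/4.
Similarly for Rh via the mother's Rh distribution: P(Rh-) = 1/8.
Independent loci: 1/4 × 1/8 = 1/32.

1/32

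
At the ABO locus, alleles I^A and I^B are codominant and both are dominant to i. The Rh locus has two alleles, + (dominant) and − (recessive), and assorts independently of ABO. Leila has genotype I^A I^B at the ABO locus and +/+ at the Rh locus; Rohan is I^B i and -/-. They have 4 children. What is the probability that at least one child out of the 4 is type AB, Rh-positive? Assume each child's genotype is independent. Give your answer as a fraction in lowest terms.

ABO cross I^A I^B × I^B i → 1/4 A, 1/2 B, 1/4 AB.
Rh cross +/+ × -/- → 1 Rh+; so P(type AB, Rh-positive) = 1/4 × 1 = 1/4 per child.
P(none) = (3/4)^4 = 81/256; P(at least one) = 1 − 81/256 = 175/256.

175/256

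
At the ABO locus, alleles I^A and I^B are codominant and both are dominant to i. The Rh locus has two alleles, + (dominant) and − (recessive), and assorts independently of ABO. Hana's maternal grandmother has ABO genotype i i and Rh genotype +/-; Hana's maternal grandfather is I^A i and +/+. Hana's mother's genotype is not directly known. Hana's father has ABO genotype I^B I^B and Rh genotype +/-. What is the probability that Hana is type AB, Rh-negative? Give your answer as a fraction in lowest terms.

Hana's mother's ABO genotype from i i × I^A i: 1/2 I^A i, 1/2 i i.
Crossing each possibility with the father I^B I^B and summing P(type AB): 1/2·1/2 + 1/2·0 = 1/4.
Similarly for Rh via the mother's Rh distribution: P(Rh-) = 1/8.
Independent loci: 1/4 × 1/8 = 1/32.

1/32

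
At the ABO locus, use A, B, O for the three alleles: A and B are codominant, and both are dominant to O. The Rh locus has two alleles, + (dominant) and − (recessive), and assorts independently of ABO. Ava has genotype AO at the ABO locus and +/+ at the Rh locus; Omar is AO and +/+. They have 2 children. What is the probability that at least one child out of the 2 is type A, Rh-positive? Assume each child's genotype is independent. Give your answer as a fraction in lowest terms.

15/16

ABO cross AO × AO → 1/4 O, 3/4 A.
Rh cross +/+ × +/+ → 1 Rh+; so P(type A, Rh-positive) = 3/4 × 1 = 3/4 per child.
P(none) = (1/4)^2 = 1/16; P(at least one) = 1 − 1/16 = 15/16.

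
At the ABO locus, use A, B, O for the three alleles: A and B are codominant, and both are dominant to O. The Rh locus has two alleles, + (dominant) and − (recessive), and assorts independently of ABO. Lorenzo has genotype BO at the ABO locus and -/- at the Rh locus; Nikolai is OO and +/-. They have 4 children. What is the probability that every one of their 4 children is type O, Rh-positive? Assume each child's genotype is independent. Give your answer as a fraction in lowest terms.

ABO cross BO × OO → 1/2 O, 1/2 B.
Rh cross -/- × +/- → 1/2 Rh+, 1/2 Rh-; so P(type O, Rh-positive) = 1/2 × 1/2 = 1/4 per child.
All 4 independent: (1/4)^4 = 1/256.

1/256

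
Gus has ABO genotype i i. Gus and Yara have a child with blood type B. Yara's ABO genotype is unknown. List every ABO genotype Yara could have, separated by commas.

I^A I^B, I^B I^B, I^B i

For each candidate genotype of Yara, check whether crossing it with i i can produce every observed child phenotype.
  I^A I^A → possible child types {A} ✗
  I^A I^B → possible child types {A, B} ✓
  I^A i → possible child types {O, A} ✗
  I^B I^B → possible child types {B} ✓
  I^B i → possible child types {O, B} ✓
  i i → possible child types {O} ✗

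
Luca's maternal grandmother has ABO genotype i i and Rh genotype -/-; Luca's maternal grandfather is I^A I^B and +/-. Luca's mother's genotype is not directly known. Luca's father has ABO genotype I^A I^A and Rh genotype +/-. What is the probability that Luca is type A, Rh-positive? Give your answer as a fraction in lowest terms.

Luca's mother's ABO genotype from i i × I^A I^B: 1/2 I^A i, 1/2 I^B i.
Crossing each possibility with the father I^A I^A and summing P(type A): 1/2·1 + 1/2·1/2 = 3/4.
Similarly for Rh via the mother's Rh distribution: P(Rh+) = 5/8.
Independent loci: 3/4 × 5/8 = 15/32.

15/32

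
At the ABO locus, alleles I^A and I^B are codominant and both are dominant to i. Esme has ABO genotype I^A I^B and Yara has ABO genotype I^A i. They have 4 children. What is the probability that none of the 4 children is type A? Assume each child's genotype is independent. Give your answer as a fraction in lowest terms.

ABO cross I^A I^B × I^A i → 1/2 A, 1/4 B, 1/4 AB.
So P(type A) = 1/2 per child.
P(not type A) = 1/2 for one child; (1/2)^4 = 1/16.

1/16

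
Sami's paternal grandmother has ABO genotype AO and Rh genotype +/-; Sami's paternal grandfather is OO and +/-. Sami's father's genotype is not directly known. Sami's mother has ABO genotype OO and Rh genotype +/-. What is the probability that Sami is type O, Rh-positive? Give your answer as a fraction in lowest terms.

Sami's father's ABO genotype from AO × OO: 1/2 AO, 1/2 OO.
Crossing each possibility with the mother OO and summing P(type O): 1/2·1/2 + 1/2·1 = 3/4.
Similarly for Rh via the father's Rh distribution: P(Rh+) = 3/4.
Independent loci: 3/4 × 3/4 = 9/16.

9/16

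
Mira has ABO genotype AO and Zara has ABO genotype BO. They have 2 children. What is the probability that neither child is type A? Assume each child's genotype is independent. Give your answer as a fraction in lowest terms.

ABO cross AO × BO → 1/4 O, 1/4 A, 1/4 B, 1/4 AB.
So P(type A) = 1/4 per child.
P(not type A) = 3/4 for one child; (3/4)^2 = 9/16.

9/16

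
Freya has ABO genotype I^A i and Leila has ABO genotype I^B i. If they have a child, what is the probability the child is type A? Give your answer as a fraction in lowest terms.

ABO cross I^A i × I^B i → offspring phenotypes: 1/4 O, 1/4 A, 1/4 B, 1/4 AB.
So P(type A) = 1/4.

1/4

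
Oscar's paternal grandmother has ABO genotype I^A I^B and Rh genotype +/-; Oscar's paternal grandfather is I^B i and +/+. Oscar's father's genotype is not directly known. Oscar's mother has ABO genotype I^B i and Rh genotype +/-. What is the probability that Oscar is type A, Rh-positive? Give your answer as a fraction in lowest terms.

Oscar's father's ABO genotype from I^A I^B × I^B i: 1/4 I^A I^B, 1/4 I^A i, 1/4 I^B I^B, 1/4 I^B i.
Crossing each possibility with the mother I^B i and summing P(type A): 1/4·1/4 + 1/4·1/4 + 1/4·0 + 1/4·0 = 1/8.
Similarly for Rh via the father's Rh distribution: P(Rh+) = 7/8.
Independent loci: 1/8 × 7/8 = 7/64.

7/64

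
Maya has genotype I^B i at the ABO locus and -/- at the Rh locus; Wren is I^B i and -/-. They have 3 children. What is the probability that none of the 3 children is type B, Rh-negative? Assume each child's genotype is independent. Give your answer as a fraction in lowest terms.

1/64

ABO cross I^B i × I^B i → 1/4 O, 3/4 B.
Rh cross -/- × -/- → 1 Rh-; so P(type B, Rh-negative) = 3/4 × 1 = 3/4 per child.
P(not type B, Rh-negative) = 1/4 for one child; (1/4)^3 = 1/64.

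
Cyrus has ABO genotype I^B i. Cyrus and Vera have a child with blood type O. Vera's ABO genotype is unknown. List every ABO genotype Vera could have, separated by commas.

For each candidate genotype of Vera, check whether crossing it with I^B i can produce every observed child phenotype.
  I^A I^A → possible child types {A, AB} ✗
  I^A I^B → possible child types {A, B, AB} ✗
  I^A i → possible child types {O, A, B, AB} ✓
  I^B I^B → possible child types {B} ✗
  I^B i → possible child types {O, B} ✓
  i i → possible child types {O, B} ✓

I^A i, I^B i, i i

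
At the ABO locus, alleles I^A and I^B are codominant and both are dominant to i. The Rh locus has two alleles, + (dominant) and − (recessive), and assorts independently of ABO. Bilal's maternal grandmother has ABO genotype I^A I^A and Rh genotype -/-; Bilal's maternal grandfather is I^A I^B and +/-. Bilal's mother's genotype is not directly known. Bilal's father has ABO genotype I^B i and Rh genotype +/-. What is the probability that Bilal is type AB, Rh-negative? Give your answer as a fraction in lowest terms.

Bilal's mother's ABO genotype from I^A I^A × I^A I^B: 1/2 I^A I^A, 1/2 I^A I^B.
Crossing each possibility with the father I^B i and summing P(type AB): 1/2·1/2 + 1/2·1/4 = 3/8.
Similarly for Rh via the mother's Rh distribution: P(Rh-) = 3/8.
Independent loci: 3/8 × 3/8 = 9/64.

9/64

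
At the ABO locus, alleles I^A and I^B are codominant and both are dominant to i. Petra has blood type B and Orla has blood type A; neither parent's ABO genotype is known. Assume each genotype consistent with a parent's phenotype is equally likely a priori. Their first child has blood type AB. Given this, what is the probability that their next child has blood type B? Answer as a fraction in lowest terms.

Possible genotypes: Petra ∈ {I^B I^B, I^B i}; Orla ∈ {I^A I^A, I^A i}.
Weight each parental genotype pair by prior × P(type-AB child):
  I^B I^B × I^A I^A: posterior weight 4/9; P(next child type B) = 0.
  I^B I^B × I^A i: posterior weight 2/9; P(next child type B) = 1/2.
  I^B i × I^A I^A: posterior weight 2/9; P(next child type B) = 0.
  I^B i × I^A i: posterior weight 1/9; P(next child type B) = 1/4.
Weighted sum = 5/36.

5/36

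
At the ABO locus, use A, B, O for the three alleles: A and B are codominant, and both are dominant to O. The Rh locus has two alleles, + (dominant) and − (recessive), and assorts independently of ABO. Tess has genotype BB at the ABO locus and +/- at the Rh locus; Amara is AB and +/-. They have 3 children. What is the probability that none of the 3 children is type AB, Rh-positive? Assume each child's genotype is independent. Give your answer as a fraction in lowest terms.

ABO cross BB × AB → 1/2 B, 1/2 AB.
Rh cross +/- × +/- → 3/4 Rh+, 1/4 Rh-; so P(type AB, Rh-positive) = 1/2 × 3/4 = 3/8 per child.
P(not type AB, Rh-positive) = 5/8 for one child; (5/8)^3 = 125/512.

125/512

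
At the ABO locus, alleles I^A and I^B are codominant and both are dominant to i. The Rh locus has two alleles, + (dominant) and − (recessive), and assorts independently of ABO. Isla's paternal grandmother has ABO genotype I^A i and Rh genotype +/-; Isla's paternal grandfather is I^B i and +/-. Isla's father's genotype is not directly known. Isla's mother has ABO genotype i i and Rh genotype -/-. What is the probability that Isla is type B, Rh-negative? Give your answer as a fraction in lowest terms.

1/8

Isla's father's ABO genotype from I^A i × I^B i: 1/4 I^A I^B, 1/4 I^A i, 1/4 I^B i, 1/4 i i.
Crossing each possibility with the mother i i and summing P(type B): 1/4·1/2 + 1/4·0 + 1/4·1/2 + 1/4·0 = 1/4.
Similarly for Rh via the father's Rh distribution: P(Rh-) = 1/2.
Independent loci: 1/4 × 1/2 = 1/8.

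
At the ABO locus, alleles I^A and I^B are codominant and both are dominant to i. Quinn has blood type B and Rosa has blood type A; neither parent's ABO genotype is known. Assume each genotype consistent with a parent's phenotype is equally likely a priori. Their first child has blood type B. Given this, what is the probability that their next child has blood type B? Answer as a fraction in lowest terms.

5/12

Possible genotypes: Quinn ∈ {I^B I^B, I^B i}; Rosa ∈ {I^A I^A, I^A i}.
Weight each parental genotype pair by prior × P(type-B child):
  I^B I^B × I^A i: posterior weight 2/3; P(next child type B) = 1/2.
  I^B i × I^A i: posterior weight 1/3; P(next child type B) = 1/4.
Weighted sum = 5/12.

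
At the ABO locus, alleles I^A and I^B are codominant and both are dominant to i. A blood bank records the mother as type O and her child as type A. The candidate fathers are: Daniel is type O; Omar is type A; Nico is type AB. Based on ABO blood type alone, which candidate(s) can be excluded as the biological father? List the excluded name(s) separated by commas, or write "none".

Daniel

A candidate is excluded only if no genotype consistent with his phenotype could produce a type A child with a type O mother.
Daniel (type O): no genotype consistent with that phenotype can produce a type-A child with a type-O mother.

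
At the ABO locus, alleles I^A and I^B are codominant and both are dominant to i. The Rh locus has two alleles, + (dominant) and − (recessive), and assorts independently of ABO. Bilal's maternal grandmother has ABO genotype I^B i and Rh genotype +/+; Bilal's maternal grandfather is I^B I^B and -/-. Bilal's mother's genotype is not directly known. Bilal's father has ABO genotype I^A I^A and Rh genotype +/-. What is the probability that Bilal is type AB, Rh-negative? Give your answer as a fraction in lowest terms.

3/16

Bilal's mother's ABO genotype from I^B i × I^B I^B: 1/2 I^B I^B, 1/2 I^B i.
Crossing each possibility with the father I^A I^A and summing P(type AB): 1/2·1 + 1/2·1/2 = 3/4.
Similarly for Rh via the mother's Rh distribution: P(Rh-) = 1/4.
Independent loci: 3/4 × 1/4 = 3/16.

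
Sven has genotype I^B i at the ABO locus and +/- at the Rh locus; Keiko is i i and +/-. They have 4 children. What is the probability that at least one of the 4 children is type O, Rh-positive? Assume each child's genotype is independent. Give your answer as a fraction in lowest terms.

ABO cross I^B i × i i → 1/2 O, 1/2 B.
Rh cross +/- × +/- → 3/4 Rh+, 1/4 Rh-; so P(type O, Rh-positive) = 1/2 × 3/4 = 3/8 per child.
P(none) = (5/8)^4 = 625/4096; P(at least one) = 1 − 625/4096 = 3471/4096.

3471/4096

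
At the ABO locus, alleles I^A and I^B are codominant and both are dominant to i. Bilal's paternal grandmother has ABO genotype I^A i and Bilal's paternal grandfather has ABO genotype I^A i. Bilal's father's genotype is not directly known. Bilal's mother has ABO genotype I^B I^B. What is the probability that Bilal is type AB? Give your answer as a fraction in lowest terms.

Bilal's father's ABO genotype from I^A i × I^A i: 1/4 I^A I^A, 1/2 I^A i, 1/4 i i.
Crossing each possibility with the mother I^B I^B and summing P(type AB): 1/4·1 + 1/2·1/2 + 1/4·0 = 1/2.

1/2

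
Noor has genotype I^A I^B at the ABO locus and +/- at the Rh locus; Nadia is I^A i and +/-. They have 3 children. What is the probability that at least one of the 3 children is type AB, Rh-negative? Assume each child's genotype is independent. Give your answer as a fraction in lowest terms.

ABO cross I^A I^B × I^A i → 1/2 A, 1/4 B, 1/4 AB.
Rh cross +/- × +/- → 3/4 Rh+, 1/4 Rh-; so P(type AB, Rh-negative) = 1/4 × 1/4 = 1/16 per child.
P(none) = (15/16)^3 = 3375/4096; P(at least one) = 1 − 3375/4096 = 721/4096.

721/4096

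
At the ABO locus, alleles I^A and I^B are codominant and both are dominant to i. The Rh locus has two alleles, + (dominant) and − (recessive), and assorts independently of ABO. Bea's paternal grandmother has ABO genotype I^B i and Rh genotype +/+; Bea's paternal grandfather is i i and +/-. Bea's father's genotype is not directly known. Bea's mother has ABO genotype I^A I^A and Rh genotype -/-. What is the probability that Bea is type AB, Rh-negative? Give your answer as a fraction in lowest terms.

1/16

Bea's father's ABO genotype from I^B i × i i: 1/2 I^B i, 1/2 i i.
Crossing each possibility with the mother I^A I^A and summing P(type AB): 1/2·1/2 + 1/2·0 = 1/4.
Similarly for Rh via the father's Rh distribution: P(Rh-) = 1/4.
Independent loci: 1/4 × 1/4 = 1/16.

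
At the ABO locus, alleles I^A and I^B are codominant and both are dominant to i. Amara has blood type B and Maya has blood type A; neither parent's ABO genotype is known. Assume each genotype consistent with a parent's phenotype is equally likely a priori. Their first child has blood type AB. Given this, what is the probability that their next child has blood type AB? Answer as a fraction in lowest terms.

Possible genotypes: Amara ∈ {I^B I^B, I^B i}; Maya ∈ {I^A I^A, I^A i}.
Weight each parental genotype pair by prior × P(type-AB child):
  I^B I^B × I^A I^A: posterior weight 4/9; P(next child type AB) = 1.
  I^B I^B × I^A i: posterior weight 2/9; P(next child type AB) = 1/2.
  I^B i × I^A I^A: posterior weight 2/9; P(next child type AB) = 1/2.
  I^B i × I^A i: posterior weight 1/9; P(next child type AB) = 1/4.
Weighted sum = 25/36.

25/36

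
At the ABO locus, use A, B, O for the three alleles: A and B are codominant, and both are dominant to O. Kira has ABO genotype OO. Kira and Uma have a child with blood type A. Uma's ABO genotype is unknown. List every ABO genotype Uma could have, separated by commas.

AA, AB, AO

For each candidate genotype of Uma, check whether crossing it with OO can produce every observed child phenotype.
  AA → possible child types {A} ✓
  AB → possible child types {A, B} ✓
  AO → possible child types {O, A} ✓
  BB → possible child types {B} ✗
  BO → possible child types {O, B} ✗
  OO → possible child types {O} ✗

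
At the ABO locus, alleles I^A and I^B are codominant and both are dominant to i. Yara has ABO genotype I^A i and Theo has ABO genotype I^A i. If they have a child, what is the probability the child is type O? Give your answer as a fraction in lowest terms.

1/4

ABO cross I^A i × I^A i → offspring phenotypes: 1/4 O, 3/4 A.
So P(type O) = 1/4.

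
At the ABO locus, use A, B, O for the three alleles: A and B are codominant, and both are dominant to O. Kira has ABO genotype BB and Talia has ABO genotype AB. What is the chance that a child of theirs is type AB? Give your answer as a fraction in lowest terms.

ABO cross BB × AB → offspring phenotypes: 1/2 B, 1/2 AB.
So P(type AB) = 1/2.

1/2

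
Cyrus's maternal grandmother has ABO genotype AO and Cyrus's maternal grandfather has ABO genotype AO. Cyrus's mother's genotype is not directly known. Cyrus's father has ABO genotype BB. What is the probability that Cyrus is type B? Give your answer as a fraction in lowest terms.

Cyrus's mother's ABO genotype from AO × AO: 1/4 AA, 1/2 AO, 1/4 OO.
Crossing each possibility with the father BB and summing P(type B): 1/4·0 + 1/2·1/2 + 1/4·1 = 1/2.

1/2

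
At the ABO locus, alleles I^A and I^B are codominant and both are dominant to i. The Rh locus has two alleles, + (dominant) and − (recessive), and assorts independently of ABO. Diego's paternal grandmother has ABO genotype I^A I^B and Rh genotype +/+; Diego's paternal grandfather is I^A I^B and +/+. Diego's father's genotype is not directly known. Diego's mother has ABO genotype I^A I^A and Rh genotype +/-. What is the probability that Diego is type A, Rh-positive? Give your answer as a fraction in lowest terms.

1/2

Diego's father's ABO genotype from I^A I^B × I^A I^B: 1/4 I^A I^A, 1/2 I^A I^B, 1/4 I^B I^B.
Crossing each possibility with the mother I^A I^A and summing P(type A): 1/4·1 + 1/2·1/2 + 1/4·0 = 1/2.
Similarly for Rh via the father's Rh distribution: P(Rh+) = 1.
Independent loci: 1/2 × 1 = 1/2.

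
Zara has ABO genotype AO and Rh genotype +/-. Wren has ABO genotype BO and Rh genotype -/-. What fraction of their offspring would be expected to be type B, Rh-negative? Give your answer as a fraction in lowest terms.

1/8

ABO cross AO × BO → offspring phenotypes: 1/4 O, 1/4 A, 1/4 B, 1/4 AB.
Rh cross +/- × -/- → 1/2 Rh+, 1/2 Rh-.
Independent loci: P(type B, Rh-negative) = 1/4 × 1/2 = 1/8.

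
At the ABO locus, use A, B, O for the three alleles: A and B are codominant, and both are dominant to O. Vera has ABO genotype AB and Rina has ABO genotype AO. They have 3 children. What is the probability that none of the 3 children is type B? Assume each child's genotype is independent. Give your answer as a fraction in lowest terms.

27/64

ABO cross AB × AO → 1/2 A, 1/4 B, 1/4 AB.
So P(type B) = 1/4 per child.
P(not type B) = 3/4 for one child; (3/4)^3 = 27/64.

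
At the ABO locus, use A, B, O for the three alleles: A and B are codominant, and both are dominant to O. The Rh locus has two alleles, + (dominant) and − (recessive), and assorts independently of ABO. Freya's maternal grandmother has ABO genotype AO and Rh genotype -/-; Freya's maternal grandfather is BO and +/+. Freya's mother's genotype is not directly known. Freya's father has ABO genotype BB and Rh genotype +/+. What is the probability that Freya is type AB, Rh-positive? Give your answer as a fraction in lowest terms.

Freya's mother's ABO genotype from AO × BO: 1/4 AB, 1/4 AO, 1/4 BO, 1/4 OO.
Crossing each possibility with the father BB and summing P(type AB): 1/4·1/2 + 1/4·1/2 + 1/4·0 + 1/4·0 = 1/4.
Similarly for Rh via the mother's Rh distribution: P(Rh+) = 1.
Independent loci: 1/4 × 1 = 1/4.

1/4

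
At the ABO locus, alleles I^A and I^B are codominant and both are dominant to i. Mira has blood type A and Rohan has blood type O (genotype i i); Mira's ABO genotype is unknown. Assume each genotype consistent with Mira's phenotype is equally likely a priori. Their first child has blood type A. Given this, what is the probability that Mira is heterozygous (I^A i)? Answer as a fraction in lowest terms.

Possible genotypes: Mira ∈ {I^A I^A, I^A i}; Rohan ∈ {i i}.
Weight each parental genotype pair by prior × P(type-A child):
  I^A I^A × i i: posterior weight 2/3.
  I^A i × i i: posterior weight 1/3.
Sum the posterior weight over pairs where Mira is I^A i: 1/3.

1/3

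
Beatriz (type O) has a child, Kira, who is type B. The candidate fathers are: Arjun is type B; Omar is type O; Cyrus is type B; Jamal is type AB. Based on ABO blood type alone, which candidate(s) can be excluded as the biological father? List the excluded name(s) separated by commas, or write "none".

A candidate is excluded only if no genotype consistent with his phenotype could produce a type B child with a type O mother.
Omar (type O): no genotype consistent with that phenotype can produce a type-B child with a type-O mother.

Omar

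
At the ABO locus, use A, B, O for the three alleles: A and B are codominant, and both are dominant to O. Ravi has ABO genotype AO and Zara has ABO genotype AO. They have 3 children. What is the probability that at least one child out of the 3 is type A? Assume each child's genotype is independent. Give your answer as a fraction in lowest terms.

63/64

ABO cross AO × AO → 1/4 O, 3/4 A.
So P(type A) = 3/4 per child.
P(none) = (1/4)^3 = 1/64; P(at least one) = 1 − 1/64 = 63/64.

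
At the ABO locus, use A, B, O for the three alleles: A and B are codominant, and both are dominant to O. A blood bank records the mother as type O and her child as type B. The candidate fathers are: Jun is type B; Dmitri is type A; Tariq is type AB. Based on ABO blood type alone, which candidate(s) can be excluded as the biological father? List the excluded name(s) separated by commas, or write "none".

A candidate is excluded only if no genotype consistent with his phenotype could produce a type B child with a type O mother.
Dmitri (type A): no genotype consistent with that phenotype can produce a type-B child with a type-O mother.

Dmitri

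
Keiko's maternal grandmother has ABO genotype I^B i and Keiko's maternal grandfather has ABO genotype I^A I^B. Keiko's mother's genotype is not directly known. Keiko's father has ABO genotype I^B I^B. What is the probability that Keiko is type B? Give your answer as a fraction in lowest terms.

Keiko's mother's ABO genotype from I^B i × I^A I^B: 1/4 I^A I^B, 1/4 I^A i, 1/4 I^B I^B, 1/4 I^B i.
Crossing each possibility with the father I^B I^B and summing P(type B): 1/4·1/2 + 1/4·1/2 + 1/4·1 + 1/4·1 = 3/4.

3/4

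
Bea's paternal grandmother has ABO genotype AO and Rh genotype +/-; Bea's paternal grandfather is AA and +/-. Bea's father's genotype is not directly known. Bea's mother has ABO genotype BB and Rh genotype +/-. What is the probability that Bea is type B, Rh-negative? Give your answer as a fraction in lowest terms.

Bea's father's ABO genotype from AO × AA: 1/2 AA, 1/2 AO.
Crossing each possibility with the mother BB and summing P(type B): 1/2·0 + 1/2·1/2 = 1/4.
Similarly for Rh via the father's Rh distribution: P(Rh-) = 1/4.
Independent loci: 1/4 × 1/4 = 1/16.

1/16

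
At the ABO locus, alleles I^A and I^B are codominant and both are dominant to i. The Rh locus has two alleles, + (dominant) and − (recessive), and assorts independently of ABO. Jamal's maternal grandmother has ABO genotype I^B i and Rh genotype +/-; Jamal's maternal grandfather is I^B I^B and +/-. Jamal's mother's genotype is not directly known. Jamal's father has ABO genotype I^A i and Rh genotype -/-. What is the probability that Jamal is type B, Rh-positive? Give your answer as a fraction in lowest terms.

3/16

Jamal's mother's ABO genotype from I^B i × I^B I^B: 1/2 I^B I^B, 1/2 I^B i.
Crossing each possibility with the father I^A i and summing P(type B): 1/2·1/2 + 1/2·1/4 = 3/8.
Similarly for Rh via the mother's Rh distribution: P(Rh+) = 1/2.
Independent loci: 3/8 × 1/2 = 3/16.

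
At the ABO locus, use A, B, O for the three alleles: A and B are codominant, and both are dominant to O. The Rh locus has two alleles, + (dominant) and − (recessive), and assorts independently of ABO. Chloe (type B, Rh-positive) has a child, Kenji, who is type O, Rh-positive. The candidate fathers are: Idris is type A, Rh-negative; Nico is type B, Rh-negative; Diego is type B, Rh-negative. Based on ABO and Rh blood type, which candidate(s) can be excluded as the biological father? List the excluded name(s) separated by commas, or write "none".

A candidate is excluded only if no genotype consistent with his phenotype could produce a type O, Rh-positive child with a type B, Rh-positive mother.
Every candidate has at least one consistent genotype combination, so none can be excluded.

none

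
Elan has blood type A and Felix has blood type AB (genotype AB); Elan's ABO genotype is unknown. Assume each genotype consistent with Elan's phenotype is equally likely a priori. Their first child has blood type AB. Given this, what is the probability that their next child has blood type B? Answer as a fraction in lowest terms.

1/12

Possible genotypes: Elan ∈ {AA, AO}; Felix ∈ {AB}.
Weight each parental genotype pair by prior × P(type-AB child):
  AA × AB: posterior weight 2/3; P(next child type B) = 0.
  AO × AB: posterior weight 1/3; P(next child type B) = 1/4.
Weighted sum = 1/12.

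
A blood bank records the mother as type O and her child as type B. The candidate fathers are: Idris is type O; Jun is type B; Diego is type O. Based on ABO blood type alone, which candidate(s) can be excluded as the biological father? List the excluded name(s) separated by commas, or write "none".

Idris, Diego

A candidate is excluded only if no genotype consistent with his phenotype could produce a type B child with a type O mother.
Idris (type O): no genotype consistent with that phenotype can produce a type-B child with a type-O mother.
Diego (type O): no genotype consistent with that phenotype can produce a type-B child with a type-O mother.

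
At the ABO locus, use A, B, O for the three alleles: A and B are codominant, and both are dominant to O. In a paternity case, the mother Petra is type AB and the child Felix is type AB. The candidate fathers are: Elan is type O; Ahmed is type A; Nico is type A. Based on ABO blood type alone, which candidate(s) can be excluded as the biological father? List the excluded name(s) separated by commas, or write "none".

Elan

A candidate is excluded only if no genotype consistent with his phenotype could produce a type AB child with a type AB mother.
Elan (type O): no genotype consistent with that phenotype can produce a type-AB child with a type-AB mother.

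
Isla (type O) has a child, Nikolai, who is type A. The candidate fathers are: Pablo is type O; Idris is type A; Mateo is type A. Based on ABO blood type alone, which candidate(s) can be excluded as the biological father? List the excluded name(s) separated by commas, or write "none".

Pablo

A candidate is excluded only if no genotype consistent with his phenotype could produce a type A child with a type O mother.
Pablo (type O): no genotype consistent with that phenotype can produce a type-A child with a type-O mother.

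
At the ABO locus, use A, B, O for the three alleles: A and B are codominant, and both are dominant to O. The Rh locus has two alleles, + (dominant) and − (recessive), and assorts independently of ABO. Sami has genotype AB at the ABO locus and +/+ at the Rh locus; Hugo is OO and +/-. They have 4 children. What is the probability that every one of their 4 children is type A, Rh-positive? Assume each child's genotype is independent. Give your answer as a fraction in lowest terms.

1/16

ABO cross AB × OO → 1/2 A, 1/2 B.
Rh cross +/+ × +/- → 1 Rh+; so P(type A, Rh-positive) = 1/2 × 1 = 1/2 per child.
All 4 independent: (1/2)^4 = 1/16.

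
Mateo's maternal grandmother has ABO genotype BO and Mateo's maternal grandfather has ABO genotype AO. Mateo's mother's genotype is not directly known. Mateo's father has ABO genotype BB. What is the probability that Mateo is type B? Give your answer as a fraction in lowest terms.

3/4

Mateo's mother's ABO genotype from BO × AO: 1/4 AB, 1/4 AO, 1/4 BO, 1/4 OO.
Crossing each possibility with the father BB and summing P(type B): 1/4·1/2 + 1/4·1/2 + 1/4·1 + 1/4·1 = 3/4.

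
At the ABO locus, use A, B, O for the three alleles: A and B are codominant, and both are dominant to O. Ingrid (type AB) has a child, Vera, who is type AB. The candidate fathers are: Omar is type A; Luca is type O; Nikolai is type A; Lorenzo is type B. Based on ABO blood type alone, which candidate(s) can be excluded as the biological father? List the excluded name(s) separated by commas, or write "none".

A candidate is excluded only if no genotype consistent with his phenotype could produce a type AB child with a type AB mother.
Luca (type O): no genotype consistent with that phenotype can produce a type-AB child with a type-AB mother.

Luca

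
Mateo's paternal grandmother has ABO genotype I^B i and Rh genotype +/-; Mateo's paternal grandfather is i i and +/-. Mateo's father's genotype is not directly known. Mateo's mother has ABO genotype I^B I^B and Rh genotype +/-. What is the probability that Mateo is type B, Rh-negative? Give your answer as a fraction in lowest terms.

Mateo's father's ABO genotype from I^B i × i i: 1/2 I^B i, 1/2 i i.
Crossing each possibility with the mother I^B I^B and summing P(type B): 1/2·1 + 1/2·1 = 1.
Similarly for Rh via the father's Rh distribution: P(Rh-) = 1/4.
Independent loci: 1 × 1/4 = 1/4.

1/4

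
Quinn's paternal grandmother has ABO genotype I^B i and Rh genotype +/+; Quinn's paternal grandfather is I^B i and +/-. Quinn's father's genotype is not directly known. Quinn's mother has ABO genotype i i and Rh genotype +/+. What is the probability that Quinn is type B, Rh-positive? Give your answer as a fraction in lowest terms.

1/2

Quinn's father's ABO genotype from I^B i × I^B i: 1/4 I^B I^B, 1/2 I^B i, 1/4 i i.
Crossing each possibility with the mother i i and summing P(type B): 1/4·1 + 1/2·1/2 + 1/4·0 = 1/2.
Similarly for Rh via the father's Rh distribution: P(Rh+) = 1.
Independent loci: 1/2 × 1 = 1/2.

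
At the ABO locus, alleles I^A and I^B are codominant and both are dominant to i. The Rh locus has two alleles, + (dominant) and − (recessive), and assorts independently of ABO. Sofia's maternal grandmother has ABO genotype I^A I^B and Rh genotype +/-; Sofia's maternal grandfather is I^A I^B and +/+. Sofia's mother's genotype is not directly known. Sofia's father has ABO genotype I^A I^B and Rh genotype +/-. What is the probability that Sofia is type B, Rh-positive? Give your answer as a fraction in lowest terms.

7/32

Sofia's mother's ABO genotype from I^A I^B × I^A I^B: 1/4 I^A I^A, 1/2 I^A I^B, 1/4 I^B I^B.
Crossing each possibility with the father I^A I^B and summing P(type B): 1/4·0 + 1/2·1/4 + 1/4·1/2 = 1/4.
Similarly for Rh via the mother's Rh distribution: P(Rh+) = 7/8.
Independent loci: 1/4 × 7/8 = 7/32.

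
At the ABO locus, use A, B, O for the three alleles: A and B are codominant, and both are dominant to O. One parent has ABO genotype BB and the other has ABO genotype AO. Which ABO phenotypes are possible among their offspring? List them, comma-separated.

B, AB

Gametes from BB × AO give offspring ABO genotypes AB, BO, i.e. phenotypes B, AB.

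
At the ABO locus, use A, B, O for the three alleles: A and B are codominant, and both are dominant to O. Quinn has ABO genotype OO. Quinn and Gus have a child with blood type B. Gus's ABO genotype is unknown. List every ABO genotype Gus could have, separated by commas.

For each candidate genotype of Gus, check whether crossing it with OO can produce every observed child phenotype.
  AA → possible child types {A} ✗
  AB → possible child types {A, B} ✓
  AO → possible child types {O, A} ✗
  BB → possible child types {B} ✓
  BO → possible child types {O, B} ✓
  OO → possible child types {O} ✗

AB, BB, BO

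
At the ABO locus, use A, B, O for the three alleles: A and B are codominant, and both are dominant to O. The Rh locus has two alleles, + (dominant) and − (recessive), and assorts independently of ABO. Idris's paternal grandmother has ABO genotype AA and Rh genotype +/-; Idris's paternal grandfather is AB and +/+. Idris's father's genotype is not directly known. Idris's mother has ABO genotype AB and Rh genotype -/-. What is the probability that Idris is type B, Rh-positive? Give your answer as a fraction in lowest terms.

3/32

Idris's father's ABO genotype from AA × AB: 1/2 AA, 1/2 AB.
Crossing each possibility with the mother AB and summing P(type B): 1/2·0 + 1/2·1/4 = 1/8.
Similarly for Rh via the father's Rh distribution: P(Rh+) = 3/4.
Independent loci: 1/8 × 3/4 = 3/32.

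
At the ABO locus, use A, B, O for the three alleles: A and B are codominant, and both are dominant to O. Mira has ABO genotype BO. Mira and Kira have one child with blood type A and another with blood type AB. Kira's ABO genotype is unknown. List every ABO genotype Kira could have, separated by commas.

For each candidate genotype of Kira, check whether crossing it with BO can produce every observed child phenotype.
  AA → possible child types {A, AB} ✓
  AB → possible child types {A, B, AB} ✓
  AO → possible child types {O, A, B, AB} ✓
  BB → possible child types {B} ✗
  BO → possible child types {O, B} ✗
  OO → possible child types {O, B} ✗

AA, AB, AO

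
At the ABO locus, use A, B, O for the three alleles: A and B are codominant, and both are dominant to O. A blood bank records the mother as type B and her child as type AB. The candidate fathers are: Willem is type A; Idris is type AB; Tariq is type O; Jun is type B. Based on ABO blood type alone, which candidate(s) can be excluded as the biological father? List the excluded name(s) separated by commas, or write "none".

A candidate is excluded only if no genotype consistent with his phenotype could produce a type AB child with a type B mother.
Tariq (type O): no genotype consistent with that phenotype can produce a type-AB child with a type-B mother.
Jun (type B): no genotype consistent with that phenotype can produce a type-AB child with a type-B mother.

Tariq, Jun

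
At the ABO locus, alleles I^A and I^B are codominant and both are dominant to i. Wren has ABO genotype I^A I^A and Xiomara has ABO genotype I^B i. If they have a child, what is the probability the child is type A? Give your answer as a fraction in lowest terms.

ABO cross I^A I^A × I^B i → offspring phenotypes: 1/2 A, 1/2 AB.
So P(type A) = 1/2.

1/2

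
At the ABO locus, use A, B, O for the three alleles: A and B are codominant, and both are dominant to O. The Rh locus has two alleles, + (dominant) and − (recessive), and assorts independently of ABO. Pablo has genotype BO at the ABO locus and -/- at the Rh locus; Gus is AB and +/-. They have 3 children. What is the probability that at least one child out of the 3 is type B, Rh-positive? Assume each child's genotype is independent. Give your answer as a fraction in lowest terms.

37/64

ABO cross BO × AB → 1/4 A, 1/2 B, 1/4 AB.
Rh cross -/- × +/- → 1/2 Rh+, 1/2 Rh-; so P(type B, Rh-positive) = 1/2 × 1/2 = 1/4 per child.
P(none) = (3/4)^3 = 27/64; P(at least one) = 1 − 27/64 = 37/64.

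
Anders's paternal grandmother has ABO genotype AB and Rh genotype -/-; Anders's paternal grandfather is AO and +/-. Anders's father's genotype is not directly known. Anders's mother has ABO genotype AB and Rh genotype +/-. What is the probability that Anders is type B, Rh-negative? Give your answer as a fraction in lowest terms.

3/32

Anders's father's ABO genotype from AB × AO: 1/4 AA, 1/4 AB, 1/4 AO, 1/4 BO.
Crossing each possibility with the mother AB and summing P(type B): 1/4·0 + 1/4·1/4 + 1/4·1/4 + 1/4·1/2 = 1/4.
Similarly for Rh via the father's Rh distribution: P(Rh-) = 3/8.
Independent loci: 1/4 × 3/8 = 3/32.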